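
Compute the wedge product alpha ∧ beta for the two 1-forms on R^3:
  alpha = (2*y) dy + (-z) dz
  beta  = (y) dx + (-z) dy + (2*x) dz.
alpha ∧ beta = (-2*y^2) dx ∧ dy + (4*x*y - z^2) dy ∧ dz + (y*z) dx ∧ dz

Distribute the wedge, using dx_i ∧ dx_j = -dx_j ∧ dx_i and dx_i ∧ dx_i = 0. For each pair (i, j) with i < j, the coefficient of dx_i ∧ dx_j in alpha ∧ beta is (alpha_i * beta_j - alpha_j * beta_i). Collecting: alpha ∧ beta = (-2*y^2) dx ∧ dy + (4*x*y - z^2) dy ∧ dz + (y*z) dx ∧ dz.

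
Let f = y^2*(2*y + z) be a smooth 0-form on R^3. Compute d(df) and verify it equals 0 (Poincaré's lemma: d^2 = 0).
d(df) = 0

Step 1: df = sum_i (∂f/∂x_i) dx_i = (0) dx + (2*y*(3*y + z)) dy + (y^2) dz.
Step 2: Apply d again. Using the 1-form formula, the coefficient of dx ∧ dy in d(df) is ∂^2 f/∂x ∂y - ∂^2 f/∂y ∂x = (0) - (0) = 0 (equality of mixed partials for smooth f).
Similarly for dx ∧ dz and dy ∧ dz — all coefficients vanish. So d(df) = 0.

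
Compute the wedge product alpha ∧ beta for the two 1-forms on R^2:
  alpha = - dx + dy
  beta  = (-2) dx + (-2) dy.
alpha ∧ beta = (4) dx ∧ dy

Distribute the wedge, using dx_i ∧ dx_j = -dx_j ∧ dx_i and dx_i ∧ dx_i = 0. For each pair (i, j) with i < j, the coefficient of dx_i ∧ dx_j in alpha ∧ beta is (alpha_i * beta_j - alpha_j * beta_i). Collecting: alpha ∧ beta = (4) dx ∧ dy.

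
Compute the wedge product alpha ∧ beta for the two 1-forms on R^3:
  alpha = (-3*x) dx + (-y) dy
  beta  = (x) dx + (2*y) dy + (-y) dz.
alpha ∧ beta = (-5*x*y) dx ∧ dy + (3*x*y) dx ∧ dz + (y^2) dy ∧ dz

Distribute the wedge, using dx_i ∧ dx_j = -dx_j ∧ dx_i and dx_i ∧ dx_i = 0. For each pair (i, j) with i < j, the coefficient of dx_i ∧ dx_j in alpha ∧ beta is (alpha_i * beta_j - alpha_j * beta_i). Collecting: alpha ∧ beta = (-5*x*y) dx ∧ dy + (3*x*y) dx ∧ dz + (y^2) dy ∧ dz.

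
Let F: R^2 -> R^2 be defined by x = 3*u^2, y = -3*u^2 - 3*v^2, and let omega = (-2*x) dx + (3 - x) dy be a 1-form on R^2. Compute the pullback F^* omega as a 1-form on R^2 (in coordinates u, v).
F^* omega = (18*u*(-u^2 - 1)) du + (18*v*(u^2 - 1)) dv

Using F^*(f dg) = (f ∘ F) d(g ∘ F), substitute each coordinate x_i by F_i(u, v) in f_i, and replace dx_i by d F_i = (∂F_i/∂u) du + (∂F_i/∂v) dv.
  For the x component: f_1(F) = -6*u^2; d F_1 = (6*u) du + (0) dv
  For the y component: f_2(F) = 3 - 3*u^2; d F_2 = (-6*u) du + (-6*v) dv
Combining and collecting du, dv coefficients:
  coeff of du: 18*u*(-u^2 - 1)
  coeff of dv: 18*v*(u^2 - 1)
F^* omega = (18*u*(-u^2 - 1)) du + (18*v*(u^2 - 1)) dv.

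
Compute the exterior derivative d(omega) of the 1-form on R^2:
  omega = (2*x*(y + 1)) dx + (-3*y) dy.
d(omega) = (-2*x) dx ∧ dy

For a 1-form omega = sum_i f_i dx_i, the exterior derivative is
  d(omega) = sum_{i < j} (∂f_j/∂x_i - ∂f_i/∂x_j) dx_i ∧ dx_j.
  coefficient of dx ∧ dy: ∂f_2/∂x - ∂f_1/∂y = ∂(-3*y)/∂x - ∂(2*x*(y + 1))/∂y = -2*x
Assembling: d(omega) = (-2*x) dx ∧ dy.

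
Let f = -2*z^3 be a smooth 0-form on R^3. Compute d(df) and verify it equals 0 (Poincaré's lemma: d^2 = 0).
d(df) = 0

Step 1: df = sum_i (∂f/∂x_i) dx_i = (0) dx + (0) dy + (-6*z^2) dz.
Step 2: Apply d again. Using the 1-form formula, the coefficient of dx ∧ dy in d(df) is ∂^2 f/∂x ∂y - ∂^2 f/∂y ∂x = (0) - (0) = 0 (equality of mixed partials for smooth f).
Similarly for dx ∧ dz and dy ∧ dz — all coefficients vanish. So d(df) = 0.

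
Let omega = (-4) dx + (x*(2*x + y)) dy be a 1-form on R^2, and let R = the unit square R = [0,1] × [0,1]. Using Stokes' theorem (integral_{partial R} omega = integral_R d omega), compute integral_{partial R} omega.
integral_(partial R) omega = 5/2

Stokes: integral_partial_R omega = integral_R d omega with d omega = (∂Q/∂x - ∂P/∂y) dx ∧ dy.
  ∂Q/∂x = 4*x + y
  ∂P/∂y = 0
  integrand = ∂Q/∂x - ∂P/∂y = 4*x + y.
Integrating over R: integral_0^1 integral_0^1 (4*x + y) dx dy = 5/2.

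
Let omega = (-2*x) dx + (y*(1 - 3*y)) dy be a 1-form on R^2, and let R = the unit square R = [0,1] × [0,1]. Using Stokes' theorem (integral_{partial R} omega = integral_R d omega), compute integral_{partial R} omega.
integral_(partial R) omega = 0

Stokes: integral_partial_R omega = integral_R d omega with d omega = (∂Q/∂x - ∂P/∂y) dx ∧ dy.
  ∂Q/∂x = 0
  ∂P/∂y = 0
  integrand = ∂Q/∂x - ∂P/∂y = 0.
Integrating over R: integral_0^1 integral_0^1 (0) dx dy = 0.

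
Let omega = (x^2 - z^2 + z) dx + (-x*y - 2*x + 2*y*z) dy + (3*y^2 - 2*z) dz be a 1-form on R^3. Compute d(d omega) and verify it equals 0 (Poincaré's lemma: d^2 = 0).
d(d omega) = 0

Step 1: d omega = sum_{i<j} (∂f_j/∂x_i - ∂f_i/∂x_j) dx_i ∧ dx_j:
  coeff of dx ∧ dy: -y - 2
  coeff of dx ∧ dz: 2*z - 1
  coeff of dy ∧ dz: 4*y
Step 2: Apply d again to each 2-form coefficient. The only possible 3-form in R^3 is dx ∧ dy ∧ dz, with coefficient
  ∂(coeff of dy∧dz)/∂x - ∂(coeff of dx∧dz)/∂y + ∂(coeff of dx∧dy)/∂z
  = ∂/∂x (4*y) - ∂/∂y (2*z - 1) + ∂/∂z (-y - 2).
Each of these terms simplifies to sums of mixed partials that cancel in pairs. The result is 0 (by equality of mixed partials for smooth functions — Schwarz / Clairaut).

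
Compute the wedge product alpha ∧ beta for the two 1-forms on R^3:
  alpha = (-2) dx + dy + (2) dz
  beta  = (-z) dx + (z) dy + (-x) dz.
alpha ∧ beta = (-z) dx ∧ dy + (2*x + 2*z) dx ∧ dz + (-x - 2*z) dy ∧ dz

Distribute the wedge, using dx_i ∧ dx_j = -dx_j ∧ dx_i and dx_i ∧ dx_i = 0. For each pair (i, j) with i < j, the coefficient of dx_i ∧ dx_j in alpha ∧ beta is (alpha_i * beta_j - alpha_j * beta_i). Collecting: alpha ∧ beta = (-z) dx ∧ dy + (2*x + 2*z) dx ∧ dz + (-x - 2*z) dy ∧ dz.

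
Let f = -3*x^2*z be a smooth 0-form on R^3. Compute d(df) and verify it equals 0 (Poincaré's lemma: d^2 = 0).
d(df) = 0

Step 1: df = sum_i (∂f/∂x_i) dx_i = (-6*x*z) dx + (0) dy + (-3*x^2) dz.
Step 2: Apply d again. Using the 1-form formula, the coefficient of dx ∧ dy in d(df) is ∂^2 f/∂x ∂y - ∂^2 f/∂y ∂x = (0) - (0) = 0 (equality of mixed partials for smooth f).
Similarly for dx ∧ dz and dy ∧ dz — all coefficients vanish. So d(df) = 0.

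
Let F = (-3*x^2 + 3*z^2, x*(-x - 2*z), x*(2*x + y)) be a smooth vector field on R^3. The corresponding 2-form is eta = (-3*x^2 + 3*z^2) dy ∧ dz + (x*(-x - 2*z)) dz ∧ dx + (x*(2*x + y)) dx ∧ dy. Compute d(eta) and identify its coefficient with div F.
d(eta) = (-6*x) dx ∧ dy ∧ dz; div F = -6*x

For a 2-form in R^3 of the form above, applying d gives a 3-form with coefficient ∂P/∂x + ∂Q/∂y + ∂R/∂z:
  ∂P/∂x = -6*x
  ∂Q/∂y = 0
  ∂R/∂z = 0
Sum = -6*x, which is exactly div F.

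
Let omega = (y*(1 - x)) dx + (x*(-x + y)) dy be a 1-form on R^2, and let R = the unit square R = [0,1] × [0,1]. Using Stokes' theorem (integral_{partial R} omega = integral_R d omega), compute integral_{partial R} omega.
integral_(partial R) omega = -1

Stokes: integral_partial_R omega = integral_R d omega with d omega = (∂Q/∂x - ∂P/∂y) dx ∧ dy.
  ∂Q/∂x = -2*x + y
  ∂P/∂y = 1 - x
  integrand = ∂Q/∂x - ∂P/∂y = -x + y - 1.
Integrating over R: integral_0^1 integral_0^1 (-x + y - 1) dx dy = -1.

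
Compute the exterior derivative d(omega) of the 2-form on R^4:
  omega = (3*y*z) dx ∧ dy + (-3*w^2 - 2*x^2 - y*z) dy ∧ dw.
d(omega) = (3*y) dx ∧ dy ∧ dz + (-4*x) dx ∧ dy ∧ dw + (y) dy ∧ dz ∧ dw

For a 2-form omega = sum_{i<j} g_{ij} dx_i ∧ dx_j, the exterior derivative is
  d(omega) = sum_{i<j} d(g_{ij}) ∧ dx_i ∧ dx_j = sum_{i<j, k} (∂g_{ij}/∂x_k) dx_k ∧ dx_i ∧ dx_j.
Expand each term, using dx_k ∧ dx_i ∧ dx_j = sgn(permutation) dx_{(a)} ∧ dx_{(b)} ∧ dx_{(c)} with (a < b < c) sorted:
  d(3*y*z) includes (∂/∂z)(3*y*z) dz = (3*y) dz, which multiplied by dx ∧ dy gives (3*y) dx ∧ dy ∧ dz
  d(-3*w^2 - 2*x^2 - y*z) includes (∂/∂x)(-3*w^2 - 2*x^2 - y*z) dx = (-4*x) dx, which multiplied by dy ∧ dw gives (-4*x) dx ∧ dy ∧ dw
  d(-3*w^2 - 2*x^2 - y*z) includes (∂/∂z)(-3*w^2 - 2*x^2 - y*z) dz = (-y) dz, which multiplied by dy ∧ dw gives (y) dy ∧ dz ∧ dw
Collecting like 3-forms: d(omega) = (3*y) dx ∧ dy ∧ dz + (-4*x) dx ∧ dy ∧ dw + (y) dy ∧ dz ∧ dw.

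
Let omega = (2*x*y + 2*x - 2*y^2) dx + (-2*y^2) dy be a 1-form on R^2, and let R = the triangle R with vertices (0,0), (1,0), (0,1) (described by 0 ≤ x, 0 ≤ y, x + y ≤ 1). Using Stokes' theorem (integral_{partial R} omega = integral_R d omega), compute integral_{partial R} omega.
integral_(partial R) omega = 1/3

Stokes: integral_partial_R omega = integral_R d omega with d omega = (∂Q/∂x - ∂P/∂y) dx ∧ dy.
  ∂Q/∂x = 0
  ∂P/∂y = 2*x - 4*y
  integrand = ∂Q/∂x - ∂P/∂y = -2*x + 4*y.
Integrating over R: integral_0^1 integral_0^{1-x} (-2*x + 4*y) dy dx = 1/3.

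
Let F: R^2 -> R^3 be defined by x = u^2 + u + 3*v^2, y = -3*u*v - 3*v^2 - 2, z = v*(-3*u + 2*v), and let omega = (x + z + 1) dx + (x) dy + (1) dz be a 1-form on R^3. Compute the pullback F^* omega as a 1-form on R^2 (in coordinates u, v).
F^* omega = (2*u^3 - 9*u^2*v + 3*u^2 + 10*u*v^2 - 6*u*v + 3*u - 9*v^3 + 5*v^2 - 3*v + 1) du + (-3*u^3 - 3*u^2 - 27*u*v^2 - 3*u + 12*v^3 + 10*v) dv

Using F^*(f dg) = (f ∘ F) d(g ∘ F), substitute each coordinate x_i by F_i(u, v) in f_i, and replace dx_i by d F_i = (∂F_i/∂u) du + (∂F_i/∂v) dv.
  For the x component: f_1(F) = u^2 - 3*u*v + u + 5*v^2 + 1; d F_1 = (2*u + 1) du + (6*v) dv
  For the y component: f_2(F) = u^2 + u + 3*v^2; d F_2 = (-3*v) du + (-3*u - 6*v) dv
  For the z component: f_3(F) = 1; d F_3 = (-3*v) du + (-3*u + 4*v) dv
Combining and collecting du, dv coefficients:
  coeff of du: 2*u^3 - 9*u^2*v + 3*u^2 + 10*u*v^2 - 6*u*v + 3*u - 9*v^3 + 5*v^2 - 3*v + 1
  coeff of dv: -3*u^3 - 3*u^2 - 27*u*v^2 - 3*u + 12*v^3 + 10*v
F^* omega = (2*u^3 - 9*u^2*v + 3*u^2 + 10*u*v^2 - 6*u*v + 3*u - 9*v^3 + 5*v^2 - 3*v + 1) du + (-3*u^3 - 3*u^2 - 27*u*v^2 - 3*u + 12*v^3 + 10*v) dv.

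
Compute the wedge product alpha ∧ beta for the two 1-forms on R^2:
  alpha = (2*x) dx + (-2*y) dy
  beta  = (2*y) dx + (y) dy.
alpha ∧ beta = (2*y*(x + 2*y)) dx ∧ dy

Distribute the wedge, using dx_i ∧ dx_j = -dx_j ∧ dx_i and dx_i ∧ dx_i = 0. For each pair (i, j) with i < j, the coefficient of dx_i ∧ dx_j in alpha ∧ beta is (alpha_i * beta_j - alpha_j * beta_i). Collecting: alpha ∧ beta = (2*y*(x + 2*y)) dx ∧ dy.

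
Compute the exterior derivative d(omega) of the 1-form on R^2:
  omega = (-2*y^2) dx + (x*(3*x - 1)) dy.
d(omega) = (6*x + 4*y - 1) dx ∧ dy

For a 1-form omega = sum_i f_i dx_i, the exterior derivative is
  d(omega) = sum_{i < j} (∂f_j/∂x_i - ∂f_i/∂x_j) dx_i ∧ dx_j.
  coefficient of dx ∧ dy: ∂f_2/∂x - ∂f_1/∂y = ∂(x*(3*x - 1))/∂x - ∂(-2*y^2)/∂y = 6*x + 4*y - 1
Assembling: d(omega) = (6*x + 4*y - 1) dx ∧ dy.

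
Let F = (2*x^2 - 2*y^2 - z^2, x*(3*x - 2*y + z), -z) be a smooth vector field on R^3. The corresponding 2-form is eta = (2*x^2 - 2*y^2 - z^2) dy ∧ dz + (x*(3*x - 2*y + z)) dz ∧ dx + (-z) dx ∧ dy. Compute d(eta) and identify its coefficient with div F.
d(eta) = (2*x - 1) dx ∧ dy ∧ dz; div F = 2*x - 1

For a 2-form in R^3 of the form above, applying d gives a 3-form with coefficient ∂P/∂x + ∂Q/∂y + ∂R/∂z:
  ∂P/∂x = 4*x
  ∂Q/∂y = -2*x
  ∂R/∂z = -1
Sum = 2*x - 1, which is exactly div F.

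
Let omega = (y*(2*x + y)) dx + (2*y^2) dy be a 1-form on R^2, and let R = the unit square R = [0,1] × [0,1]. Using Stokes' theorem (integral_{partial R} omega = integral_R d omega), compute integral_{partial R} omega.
integral_(partial R) omega = -2

Stokes: integral_partial_R omega = integral_R d omega with d omega = (∂Q/∂x - ∂P/∂y) dx ∧ dy.
  ∂Q/∂x = 0
  ∂P/∂y = 2*x + 2*y
  integrand = ∂Q/∂x - ∂P/∂y = -2*x - 2*y.
Integrating over R: integral_0^1 integral_0^1 (-2*x - 2*y) dx dy = -2.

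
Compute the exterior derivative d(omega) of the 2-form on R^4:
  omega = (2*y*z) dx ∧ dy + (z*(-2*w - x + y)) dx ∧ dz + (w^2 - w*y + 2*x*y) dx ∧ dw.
d(omega) = (2*y - z) dx ∧ dy ∧ dz + (-2*z) dx ∧ dz ∧ dw + (w - 2*x) dx ∧ dy ∧ dw

For a 2-form omega = sum_{i<j} g_{ij} dx_i ∧ dx_j, the exterior derivative is
  d(omega) = sum_{i<j} d(g_{ij}) ∧ dx_i ∧ dx_j = sum_{i<j, k} (∂g_{ij}/∂x_k) dx_k ∧ dx_i ∧ dx_j.
Expand each term, using dx_k ∧ dx_i ∧ dx_j = sgn(permutation) dx_{(a)} ∧ dx_{(b)} ∧ dx_{(c)} with (a < b < c) sorted:
  d(2*y*z) includes (∂/∂z)(2*y*z) dz = (2*y) dz, which multiplied by dx ∧ dy gives (2*y) dx ∧ dy ∧ dz
  d(z*(-2*w - x + y)) includes (∂/∂y)(z*(-2*w - x + y)) dy = (z) dy, which multiplied by dx ∧ dz gives (-z) dx ∧ dy ∧ dz
  d(z*(-2*w - x + y)) includes (∂/∂w)(z*(-2*w - x + y)) dw = (-2*z) dw, which multiplied by dx ∧ dz gives (-2*z) dx ∧ dz ∧ dw
  d(w^2 - w*y + 2*x*y) includes (∂/∂y)(w^2 - w*y + 2*x*y) dy = (-w + 2*x) dy, which multiplied by dx ∧ dw gives (w - 2*x) dx ∧ dy ∧ dw
Collecting like 3-forms: d(omega) = (2*y - z) dx ∧ dy ∧ dz + (-2*z) dx ∧ dz ∧ dw + (w - 2*x) dx ∧ dy ∧ dw.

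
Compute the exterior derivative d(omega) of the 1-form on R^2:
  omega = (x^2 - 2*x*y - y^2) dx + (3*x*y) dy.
d(omega) = (2*x + 5*y) dx ∧ dy

For a 1-form omega = sum_i f_i dx_i, the exterior derivative is
  d(omega) = sum_{i < j} (∂f_j/∂x_i - ∂f_i/∂x_j) dx_i ∧ dx_j.
  coefficient of dx ∧ dy: ∂f_2/∂x - ∂f_1/∂y = ∂(3*x*y)/∂x - ∂(x^2 - 2*x*y - y^2)/∂y = 2*x + 5*y
Assembling: d(omega) = (2*x + 5*y) dx ∧ dy.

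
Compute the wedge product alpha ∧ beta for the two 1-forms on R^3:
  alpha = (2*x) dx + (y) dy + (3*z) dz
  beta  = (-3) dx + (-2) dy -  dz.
alpha ∧ beta = (-4*x + 3*y) dx ∧ dy + (-2*x + 9*z) dx ∧ dz + (-y + 6*z) dy ∧ dz

Distribute the wedge, using dx_i ∧ dx_j = -dx_j ∧ dx_i and dx_i ∧ dx_i = 0. For each pair (i, j) with i < j, the coefficient of dx_i ∧ dx_j in alpha ∧ beta is (alpha_i * beta_j - alpha_j * beta_i). Collecting: alpha ∧ beta = (-4*x + 3*y) dx ∧ dy + (-2*x + 9*z) dx ∧ dz + (-y + 6*z) dy ∧ dz.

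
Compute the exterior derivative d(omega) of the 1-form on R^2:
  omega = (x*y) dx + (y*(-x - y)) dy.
d(omega) = (-x - y) dx ∧ dy

For a 1-form omega = sum_i f_i dx_i, the exterior derivative is
  d(omega) = sum_{i < j} (∂f_j/∂x_i - ∂f_i/∂x_j) dx_i ∧ dx_j.
  coefficient of dx ∧ dy: ∂f_2/∂x - ∂f_1/∂y = ∂(y*(-x - y))/∂x - ∂(x*y)/∂y = -x - y
Assembling: d(omega) = (-x - y) dx ∧ dy.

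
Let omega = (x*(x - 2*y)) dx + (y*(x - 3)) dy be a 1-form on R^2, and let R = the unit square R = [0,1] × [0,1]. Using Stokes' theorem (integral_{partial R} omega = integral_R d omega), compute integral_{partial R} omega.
integral_(partial R) omega = 3/2

Stokes: integral_partial_R omega = integral_R d omega with d omega = (∂Q/∂x - ∂P/∂y) dx ∧ dy.
  ∂Q/∂x = y
  ∂P/∂y = -2*x
  integrand = ∂Q/∂x - ∂P/∂y = 2*x + y.
Integrating over R: integral_0^1 integral_0^1 (2*x + y) dx dy = 3/2.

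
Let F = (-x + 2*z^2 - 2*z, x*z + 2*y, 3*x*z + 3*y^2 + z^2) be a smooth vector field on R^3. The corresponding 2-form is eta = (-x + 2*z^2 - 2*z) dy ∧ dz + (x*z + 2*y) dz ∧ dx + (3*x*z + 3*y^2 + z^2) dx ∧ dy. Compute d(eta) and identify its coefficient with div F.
d(eta) = (3*x + 2*z + 1) dx ∧ dy ∧ dz; div F = 3*x + 2*z + 1

For a 2-form in R^3 of the form above, applying d gives a 3-form with coefficient ∂P/∂x + ∂Q/∂y + ∂R/∂z:
  ∂P/∂x = -1
  ∂Q/∂y = 2
  ∂R/∂z = 3*x + 2*z
Sum = 3*x + 2*z + 1, which is exactly div F.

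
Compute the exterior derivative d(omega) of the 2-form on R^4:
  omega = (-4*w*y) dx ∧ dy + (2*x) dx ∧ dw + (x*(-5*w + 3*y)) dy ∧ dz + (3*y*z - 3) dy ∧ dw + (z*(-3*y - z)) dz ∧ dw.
d(omega) = (-4*y) dx ∧ dy ∧ dw + (-5*w + 3*y) dx ∧ dy ∧ dz + (-5*x - 3*y - 3*z) dy ∧ dz ∧ dw

For a 2-form omega = sum_{i<j} g_{ij} dx_i ∧ dx_j, the exterior derivative is
  d(omega) = sum_{i<j} d(g_{ij}) ∧ dx_i ∧ dx_j = sum_{i<j, k} (∂g_{ij}/∂x_k) dx_k ∧ dx_i ∧ dx_j.
Expand each term, using dx_k ∧ dx_i ∧ dx_j = sgn(permutation) dx_{(a)} ∧ dx_{(b)} ∧ dx_{(c)} with (a < b < c) sorted:
  d(-4*w*y) includes (∂/∂w)(-4*w*y) dw = (-4*y) dw, which multiplied by dx ∧ dy gives (-4*y) dx ∧ dy ∧ dw
  d(x*(-5*w + 3*y)) includes (∂/∂x)(x*(-5*w + 3*y)) dx = (-5*w + 3*y) dx, which multiplied by dy ∧ dz gives (-5*w + 3*y) dx ∧ dy ∧ dz
  d(x*(-5*w + 3*y)) includes (∂/∂w)(x*(-5*w + 3*y)) dw = (-5*x) dw, which multiplied by dy ∧ dz gives (-5*x) dy ∧ dz ∧ dw
  d(3*y*z - 3) includes (∂/∂z)(3*y*z - 3) dz = (3*y) dz, which multiplied by dy ∧ dw gives (-3*y) dy ∧ dz ∧ dw
  d(z*(-3*y - z)) includes (∂/∂y)(z*(-3*y - z)) dy = (-3*z) dy, which multiplied by dz ∧ dw gives (-3*z) dy ∧ dz ∧ dw
Collecting like 3-forms: d(omega) = (-4*y) dx ∧ dy ∧ dw + (-5*w + 3*y) dx ∧ dy ∧ dz + (-5*x - 3*y - 3*z) dy ∧ dz ∧ dw.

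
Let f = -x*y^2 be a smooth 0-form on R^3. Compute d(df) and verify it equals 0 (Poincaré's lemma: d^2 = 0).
d(df) = 0

Step 1: df = sum_i (∂f/∂x_i) dx_i = (-y^2) dx + (-2*x*y) dy + (0) dz.
Step 2: Apply d again. Using the 1-form formula, the coefficient of dx ∧ dy in d(df) is ∂^2 f/∂x ∂y - ∂^2 f/∂y ∂x = (-2*y) - (-2*y) = 0 (equality of mixed partials for smooth f).
Similarly for dx ∧ dz and dy ∧ dz — all coefficients vanish. So d(df) = 0.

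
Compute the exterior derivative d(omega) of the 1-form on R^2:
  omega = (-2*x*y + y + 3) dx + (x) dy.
d(omega) = (2*x) dx ∧ dy

For a 1-form omega = sum_i f_i dx_i, the exterior derivative is
  d(omega) = sum_{i < j} (∂f_j/∂x_i - ∂f_i/∂x_j) dx_i ∧ dx_j.
  coefficient of dx ∧ dy: ∂f_2/∂x - ∂f_1/∂y = ∂(x)/∂x - ∂(-2*x*y + y + 3)/∂y = 2*x
Assembling: d(omega) = (2*x) dx ∧ dy.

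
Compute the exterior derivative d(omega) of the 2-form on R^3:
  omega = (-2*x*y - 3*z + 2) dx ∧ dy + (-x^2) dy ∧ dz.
d(omega) = (-2*x - 3) dx ∧ dy ∧ dz

For a 2-form omega = sum_{i<j} g_{ij} dx_i ∧ dx_j, the exterior derivative is
  d(omega) = sum_{i<j} d(g_{ij}) ∧ dx_i ∧ dx_j = sum_{i<j, k} (∂g_{ij}/∂x_k) dx_k ∧ dx_i ∧ dx_j.
Expand each term, using dx_k ∧ dx_i ∧ dx_j = sgn(permutation) dx_{(a)} ∧ dx_{(b)} ∧ dx_{(c)} with (a < b < c) sorted:
  d(-2*x*y - 3*z + 2) includes (∂/∂z)(-2*x*y - 3*z + 2) dz = (-3) dz, which multiplied by dx ∧ dy gives (-3) dx ∧ dy ∧ dz
  d(-x^2) includes (∂/∂x)(-x^2) dx = (-2*x) dx, which multiplied by dy ∧ dz gives (-2*x) dx ∧ dy ∧ dz
Collecting like 3-forms: d(omega) = (-2*x - 3) dx ∧ dy ∧ dz.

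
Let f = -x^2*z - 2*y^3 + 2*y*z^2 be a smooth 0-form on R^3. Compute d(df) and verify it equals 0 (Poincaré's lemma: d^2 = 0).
d(df) = 0

Step 1: df = sum_i (∂f/∂x_i) dx_i = (-2*x*z) dx + (-6*y^2 + 2*z^2) dy + (-x^2 + 4*y*z) dz.
Step 2: Apply d again. Using the 1-form formula, the coefficient of dx ∧ dy in d(df) is ∂^2 f/∂x ∂y - ∂^2 f/∂y ∂x = (0) - (0) = 0 (equality of mixed partials for smooth f).
Similarly for dx ∧ dz and dy ∧ dz — all coefficients vanish. So d(df) = 0.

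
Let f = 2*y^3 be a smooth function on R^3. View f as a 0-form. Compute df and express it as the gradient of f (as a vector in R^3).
df = (0) dx + (6*y^2) dy + (0) dz; grad f = (0, 6*y^2, 0)

For a 0-form f, d f = (∂f/∂x) dx + (∂f/∂y) dy + (∂f/∂z) dz. The components of the vector representation are exactly the entries of grad f in Cartesian coordinates:
  ∂f/∂x = 0
  ∂f/∂y = 6*y^2
  ∂f/∂z = 0.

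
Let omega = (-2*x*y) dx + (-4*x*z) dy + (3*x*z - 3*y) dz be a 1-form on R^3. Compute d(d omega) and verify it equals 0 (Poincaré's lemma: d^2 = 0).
d(d omega) = 0

Step 1: d omega = sum_{i<j} (∂f_j/∂x_i - ∂f_i/∂x_j) dx_i ∧ dx_j:
  coeff of dx ∧ dy: 2*x - 4*z
  coeff of dx ∧ dz: 3*z
  coeff of dy ∧ dz: 4*x - 3
Step 2: Apply d again to each 2-form coefficient. The only possible 3-form in R^3 is dx ∧ dy ∧ dz, with coefficient
  ∂(coeff of dy∧dz)/∂x - ∂(coeff of dx∧dz)/∂y + ∂(coeff of dx∧dy)/∂z
  = ∂/∂x (4*x - 3) - ∂/∂y (3*z) + ∂/∂z (2*x - 4*z).
Each of these terms simplifies to sums of mixed partials that cancel in pairs. The result is 0 (by equality of mixed partials for smooth functions — Schwarz / Clairaut).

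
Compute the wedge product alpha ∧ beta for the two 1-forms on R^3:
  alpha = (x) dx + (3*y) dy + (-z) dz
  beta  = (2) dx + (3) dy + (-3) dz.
alpha ∧ beta = (3*x - 6*y) dx ∧ dy + (-3*x + 2*z) dx ∧ dz + (-9*y + 3*z) dy ∧ dz

Distribute the wedge, using dx_i ∧ dx_j = -dx_j ∧ dx_i and dx_i ∧ dx_i = 0. For each pair (i, j) with i < j, the coefficient of dx_i ∧ dx_j in alpha ∧ beta is (alpha_i * beta_j - alpha_j * beta_i). Collecting: alpha ∧ beta = (3*x - 6*y) dx ∧ dy + (-3*x + 2*z) dx ∧ dz + (-9*y + 3*z) dy ∧ dz.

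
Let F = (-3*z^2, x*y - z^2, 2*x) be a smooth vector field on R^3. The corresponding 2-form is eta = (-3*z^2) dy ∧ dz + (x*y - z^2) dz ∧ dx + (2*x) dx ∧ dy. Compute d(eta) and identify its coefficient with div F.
d(eta) = (x) dx ∧ dy ∧ dz; div F = x

For a 2-form in R^3 of the form above, applying d gives a 3-form with coefficient ∂P/∂x + ∂Q/∂y + ∂R/∂z:
  ∂P/∂x = 0
  ∂Q/∂y = x
  ∂R/∂z = 0
Sum = x, which is exactly div F.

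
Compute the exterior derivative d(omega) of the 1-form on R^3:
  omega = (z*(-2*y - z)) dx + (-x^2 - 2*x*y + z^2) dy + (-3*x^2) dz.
d(omega) = (-2*x - 2*y + 2*z) dx ∧ dy + (-6*x + 2*y + 2*z) dx ∧ dz + (-2*z) dy ∧ dz

For a 1-form omega = sum_i f_i dx_i, the exterior derivative is
  d(omega) = sum_{i < j} (∂f_j/∂x_i - ∂f_i/∂x_j) dx_i ∧ dx_j.
  coefficient of dx ∧ dy: ∂f_2/∂x - ∂f_1/∂y = ∂(-x^2 - 2*x*y + z^2)/∂x - ∂(z*(-2*y - z))/∂y = -2*x - 2*y + 2*z
  coefficient of dx ∧ dz: ∂f_3/∂x - ∂f_1/∂z = ∂(-3*x^2)/∂x - ∂(z*(-2*y - z))/∂z = -6*x + 2*y + 2*z
  coefficient of dy ∧ dz: ∂f_3/∂y - ∂f_2/∂z = ∂(-3*x^2)/∂y - ∂(-x^2 - 2*x*y + z^2)/∂z = -2*z
Assembling: d(omega) = (-2*x - 2*y + 2*z) dx ∧ dy + (-6*x + 2*y + 2*z) dx ∧ dz + (-2*z) dy ∧ dz.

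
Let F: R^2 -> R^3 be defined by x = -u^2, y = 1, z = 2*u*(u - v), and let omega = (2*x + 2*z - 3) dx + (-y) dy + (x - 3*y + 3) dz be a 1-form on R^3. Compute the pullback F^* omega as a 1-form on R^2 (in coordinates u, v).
F^* omega = (2*u*(-4*u^2 + 5*u*v + 3)) du + (2*u^3) dv

Using F^*(f dg) = (f ∘ F) d(g ∘ F), substitute each coordinate x_i by F_i(u, v) in f_i, and replace dx_i by d F_i = (∂F_i/∂u) du + (∂F_i/∂v) dv.
  For the x component: f_1(F) = 2*u^2 - 4*u*v - 3; d F_1 = (-2*u) du + (0) dv
  For the y component: f_2(F) = -1; d F_2 = (0) du + (0) dv
  For the z component: f_3(F) = -u^2; d F_3 = (4*u - 2*v) du + (-2*u) dv
Combining and collecting du, dv coefficients:
  coeff of du: 2*u*(-4*u^2 + 5*u*v + 3)
  coeff of dv: 2*u^3
F^* omega = (2*u*(-4*u^2 + 5*u*v + 3)) du + (2*u^3) dv.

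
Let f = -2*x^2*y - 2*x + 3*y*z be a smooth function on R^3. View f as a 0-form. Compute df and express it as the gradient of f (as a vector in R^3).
df = (-4*x*y - 2) dx + (-2*x^2 + 3*z) dy + (3*y) dz; grad f = (-4*x*y - 2, -2*x^2 + 3*z, 3*y)

For a 0-form f, d f = (∂f/∂x) dx + (∂f/∂y) dy + (∂f/∂z) dz. The components of the vector representation are exactly the entries of grad f in Cartesian coordinates:
  ∂f/∂x = -4*x*y - 2
  ∂f/∂y = -2*x^2 + 3*z
  ∂f/∂z = 3*y.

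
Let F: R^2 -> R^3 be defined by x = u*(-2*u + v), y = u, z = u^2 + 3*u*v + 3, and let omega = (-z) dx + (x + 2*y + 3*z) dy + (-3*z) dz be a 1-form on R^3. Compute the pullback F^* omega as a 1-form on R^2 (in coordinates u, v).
F^* omega = (-2*u^3 - 16*u^2*v + u^2 - 30*u*v^2 + 10*u*v - 4*u - 30*v + 9) du + (10*u*(-u^2 - 3*u*v - 3)) dv

Using F^*(f dg) = (f ∘ F) d(g ∘ F), substitute each coordinate x_i by F_i(u, v) in f_i, and replace dx_i by d F_i = (∂F_i/∂u) du + (∂F_i/∂v) dv.
  For the x component: f_1(F) = -u^2 - 3*u*v - 3; d F_1 = (-4*u + v) du + (u) dv
  For the y component: f_2(F) = u^2 + 10*u*v + 2*u + 9; d F_2 = (1) du + (0) dv
  For the z component: f_3(F) = -3*u^2 - 9*u*v - 9; d F_3 = (2*u + 3*v) du + (3*u) dv
Combining and collecting du, dv coefficients:
  coeff of du: -2*u^3 - 16*u^2*v + u^2 - 30*u*v^2 + 10*u*v - 4*u - 30*v + 9
  coeff of dv: 10*u*(-u^2 - 3*u*v - 3)
F^* omega = (-2*u^3 - 16*u^2*v + u^2 - 30*u*v^2 + 10*u*v - 4*u - 30*v + 9) du + (10*u*(-u^2 - 3*u*v - 3)) dv.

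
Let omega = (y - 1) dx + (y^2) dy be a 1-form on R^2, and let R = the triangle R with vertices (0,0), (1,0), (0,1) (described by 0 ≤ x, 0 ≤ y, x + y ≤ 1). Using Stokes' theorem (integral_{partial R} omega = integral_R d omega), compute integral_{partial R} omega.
integral_(partial R) omega = -1/2

Stokes: integral_partial_R omega = integral_R d omega with d omega = (∂Q/∂x - ∂P/∂y) dx ∧ dy.
  ∂Q/∂x = 0
  ∂P/∂y = 1
  integrand = ∂Q/∂x - ∂P/∂y = -1.
Integrating over R: integral_0^1 integral_0^{1-x} (-1) dy dx = -1/2.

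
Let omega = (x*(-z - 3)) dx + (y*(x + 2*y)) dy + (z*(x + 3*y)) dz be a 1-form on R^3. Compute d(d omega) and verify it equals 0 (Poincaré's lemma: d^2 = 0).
d(d omega) = 0

Step 1: d omega = sum_{i<j} (∂f_j/∂x_i - ∂f_i/∂x_j) dx_i ∧ dx_j:
  coeff of dx ∧ dy: y
  coeff of dx ∧ dz: x + z
  coeff of dy ∧ dz: 3*z
Step 2: Apply d again to each 2-form coefficient. The only possible 3-form in R^3 is dx ∧ dy ∧ dz, with coefficient
  ∂(coeff of dy∧dz)/∂x - ∂(coeff of dx∧dz)/∂y + ∂(coeff of dx∧dy)/∂z
  = ∂/∂x (3*z) - ∂/∂y (x + z) + ∂/∂z (y).
Each of these terms simplifies to sums of mixed partials that cancel in pairs. The result is 0 (by equality of mixed partials for smooth functions — Schwarz / Clairaut).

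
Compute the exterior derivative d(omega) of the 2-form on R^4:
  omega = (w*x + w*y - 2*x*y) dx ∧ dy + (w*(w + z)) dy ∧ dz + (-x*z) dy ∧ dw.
d(omega) = (x + y - z) dx ∧ dy ∧ dw + (2*w + x + z) dy ∧ dz ∧ dw

For a 2-form omega = sum_{i<j} g_{ij} dx_i ∧ dx_j, the exterior derivative is
  d(omega) = sum_{i<j} d(g_{ij}) ∧ dx_i ∧ dx_j = sum_{i<j, k} (∂g_{ij}/∂x_k) dx_k ∧ dx_i ∧ dx_j.
Expand each term, using dx_k ∧ dx_i ∧ dx_j = sgn(permutation) dx_{(a)} ∧ dx_{(b)} ∧ dx_{(c)} with (a < b < c) sorted:
  d(w*x + w*y - 2*x*y) includes (∂/∂w)(w*x + w*y - 2*x*y) dw = (x + y) dw, which multiplied by dx ∧ dy gives (x + y) dx ∧ dy ∧ dw
  d(w*(w + z)) includes (∂/∂w)(w*(w + z)) dw = (2*w + z) dw, which multiplied by dy ∧ dz gives (2*w + z) dy ∧ dz ∧ dw
  d(-x*z) includes (∂/∂x)(-x*z) dx = (-z) dx, which multiplied by dy ∧ dw gives (-z) dx ∧ dy ∧ dw
  d(-x*z) includes (∂/∂z)(-x*z) dz = (-x) dz, which multiplied by dy ∧ dw gives (x) dy ∧ dz ∧ dw
Collecting like 3-forms: d(omega) = (x + y - z) dx ∧ dy ∧ dw + (2*w + x + z) dy ∧ dz ∧ dw.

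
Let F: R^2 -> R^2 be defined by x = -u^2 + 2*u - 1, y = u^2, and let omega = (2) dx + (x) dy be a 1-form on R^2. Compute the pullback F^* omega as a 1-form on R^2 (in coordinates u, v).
F^* omega = (-2*u^3 + 4*u^2 - 6*u + 4) du

Using F^*(f dg) = (f ∘ F) d(g ∘ F), substitute each coordinate x_i by F_i(u, v) in f_i, and replace dx_i by d F_i = (∂F_i/∂u) du + (∂F_i/∂v) dv.
  For the x component: f_1(F) = 2; d F_1 = (2 - 2*u) du + (0) dv
  For the y component: f_2(F) = -u^2 + 2*u - 1; d F_2 = (2*u) du + (0) dv
Combining and collecting du, dv coefficients:
  coeff of du: -2*u^3 + 4*u^2 - 6*u + 4
  coeff of dv: 0
F^* omega = (-2*u^3 + 4*u^2 - 6*u + 4) du.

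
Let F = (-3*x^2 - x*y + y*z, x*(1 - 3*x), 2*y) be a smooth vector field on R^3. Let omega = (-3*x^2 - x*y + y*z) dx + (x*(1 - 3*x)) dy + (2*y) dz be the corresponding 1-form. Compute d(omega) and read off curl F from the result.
d(omega) = (2) dy ∧ dz + (y) dz ∧ dx + (-5*x - z + 1) dx ∧ dy; curl F = (2, y, -5*x - z + 1)

d omega = sum_{i<j} (∂f_j/∂x_i - ∂f_i/∂x_j) dx_i ∧ dx_j. Under the identification (dy ∧ dz, dz ∧ dx, dx ∧ dy) ↔ (e_x, e_y, e_z), the coefficients are exactly the components of curl F. Compute:
  ∂R/∂y - ∂Q/∂z = (2) - (0) = 2
  ∂P/∂z - ∂R/∂x = (y) - (0) = y
  ∂Q/∂x - ∂P/∂y = (1 - 6*x) - (-x + z) = -5*x - z + 1.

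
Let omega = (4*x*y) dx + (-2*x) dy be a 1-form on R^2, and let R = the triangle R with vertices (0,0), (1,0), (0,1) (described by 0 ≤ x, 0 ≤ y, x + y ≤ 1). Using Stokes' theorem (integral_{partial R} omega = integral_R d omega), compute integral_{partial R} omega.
integral_(partial R) omega = -5/3

Stokes: integral_partial_R omega = integral_R d omega with d omega = (∂Q/∂x - ∂P/∂y) dx ∧ dy.
  ∂Q/∂x = -2
  ∂P/∂y = 4*x
  integrand = ∂Q/∂x - ∂P/∂y = -4*x - 2.
Integrating over R: integral_0^1 integral_0^{1-x} (-4*x - 2) dy dx = -5/3.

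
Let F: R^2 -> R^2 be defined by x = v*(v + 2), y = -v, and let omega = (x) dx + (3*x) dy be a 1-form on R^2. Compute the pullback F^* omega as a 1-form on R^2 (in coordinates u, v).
F^* omega = (v*(2*v^2 + 3*v - 2)) dv

Using F^*(f dg) = (f ∘ F) d(g ∘ F), substitute each coordinate x_i by F_i(u, v) in f_i, and replace dx_i by d F_i = (∂F_i/∂u) du + (∂F_i/∂v) dv.
  For the x component: f_1(F) = v*(v + 2); d F_1 = (0) du + (2*v + 2) dv
  For the y component: f_2(F) = 3*v*(v + 2); d F_2 = (0) du + (-1) dv
Combining and collecting du, dv coefficients:
  coeff of du: 0
  coeff of dv: v*(2*v^2 + 3*v - 2)
F^* omega = (v*(2*v^2 + 3*v - 2)) dv.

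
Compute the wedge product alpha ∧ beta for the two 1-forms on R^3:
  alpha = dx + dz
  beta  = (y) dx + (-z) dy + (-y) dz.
alpha ∧ beta = (-z) dx ∧ dy + (-2*y) dx ∧ dz + (z) dy ∧ dz

Distribute the wedge, using dx_i ∧ dx_j = -dx_j ∧ dx_i and dx_i ∧ dx_i = 0. For each pair (i, j) with i < j, the coefficient of dx_i ∧ dx_j in alpha ∧ beta is (alpha_i * beta_j - alpha_j * beta_i). Collecting: alpha ∧ beta = (-z) dx ∧ dy + (-2*y) dx ∧ dz + (z) dy ∧ dz.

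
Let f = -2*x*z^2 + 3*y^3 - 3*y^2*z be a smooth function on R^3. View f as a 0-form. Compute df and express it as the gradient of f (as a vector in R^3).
df = (-2*z^2) dx + (3*y*(3*y - 2*z)) dy + (-4*x*z - 3*y^2) dz; grad f = (-2*z^2, 3*y*(3*y - 2*z), -4*x*z - 3*y^2)

For a 0-form f, d f = (∂f/∂x) dx + (∂f/∂y) dy + (∂f/∂z) dz. The components of the vector representation are exactly the entries of grad f in Cartesian coordinates:
  ∂f/∂x = -2*z^2
  ∂f/∂y = 3*y*(3*y - 2*z)
  ∂f/∂z = -4*x*z - 3*y^2.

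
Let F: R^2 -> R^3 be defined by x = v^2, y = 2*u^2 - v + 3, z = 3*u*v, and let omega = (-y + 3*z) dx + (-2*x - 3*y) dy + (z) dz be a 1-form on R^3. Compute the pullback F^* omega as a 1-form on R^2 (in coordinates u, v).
F^* omega = (u*(-24*u^2 + v^2 + 12*v - 36)) du + (5*u^2*v + 6*u^2 + 18*u*v^2 + 4*v^2 - 9*v + 9) dv

Using F^*(f dg) = (f ∘ F) d(g ∘ F), substitute each coordinate x_i by F_i(u, v) in f_i, and replace dx_i by d F_i = (∂F_i/∂u) du + (∂F_i/∂v) dv.
  For the x component: f_1(F) = -2*u^2 + 9*u*v + v - 3; d F_1 = (0) du + (2*v) dv
  For the y component: f_2(F) = -6*u^2 - 2*v^2 + 3*v - 9; d F_2 = (4*u) du + (-1) dv
  For the z component: f_3(F) = 3*u*v; d F_3 = (3*v) du + (3*u) dv
Combining and collecting du, dv coefficients:
  coeff of du: u*(-24*u^2 + v^2 + 12*v - 36)
  coeff of dv: 5*u^2*v + 6*u^2 + 18*u*v^2 + 4*v^2 - 9*v + 9
F^* omega = (u*(-24*u^2 + v^2 + 12*v - 36)) du + (5*u^2*v + 6*u^2 + 18*u*v^2 + 4*v^2 - 9*v + 9) dv.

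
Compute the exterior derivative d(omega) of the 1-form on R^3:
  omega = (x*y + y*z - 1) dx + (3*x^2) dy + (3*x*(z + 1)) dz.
d(omega) = (5*x - z) dx ∧ dy + (-y + 3*z + 3) dx ∧ dz

For a 1-form omega = sum_i f_i dx_i, the exterior derivative is
  d(omega) = sum_{i < j} (∂f_j/∂x_i - ∂f_i/∂x_j) dx_i ∧ dx_j.
  coefficient of dx ∧ dy: ∂f_2/∂x - ∂f_1/∂y = ∂(3*x^2)/∂x - ∂(x*y + y*z - 1)/∂y = 5*x - z
  coefficient of dx ∧ dz: ∂f_3/∂x - ∂f_1/∂z = ∂(3*x*(z + 1))/∂x - ∂(x*y + y*z - 1)/∂z = -y + 3*z + 3
Assembling: d(omega) = (5*x - z) dx ∧ dy + (-y + 3*z + 3) dx ∧ dz.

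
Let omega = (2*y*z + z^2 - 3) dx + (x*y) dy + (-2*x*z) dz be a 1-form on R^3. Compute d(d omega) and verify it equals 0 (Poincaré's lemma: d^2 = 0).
d(d omega) = 0

Step 1: d omega = sum_{i<j} (∂f_j/∂x_i - ∂f_i/∂x_j) dx_i ∧ dx_j:
  coeff of dx ∧ dy: y - 2*z
  coeff of dx ∧ dz: -2*y - 4*z
  coeff of dy ∧ dz: 0
Step 2: Apply d again to each 2-form coefficient. The only possible 3-form in R^3 is dx ∧ dy ∧ dz, with coefficient
  ∂(coeff of dy∧dz)/∂x - ∂(coeff of dx∧dz)/∂y + ∂(coeff of dx∧dy)/∂z
  = ∂/∂x (0) - ∂/∂y (-2*y - 4*z) + ∂/∂z (y - 2*z).
Each of these terms simplifies to sums of mixed partials that cancel in pairs. The result is 0 (by equality of mixed partials for smooth functions — Schwarz / Clairaut).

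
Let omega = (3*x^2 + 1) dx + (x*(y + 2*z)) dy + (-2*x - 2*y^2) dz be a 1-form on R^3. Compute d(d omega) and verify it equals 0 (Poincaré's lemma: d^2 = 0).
d(d omega) = 0

Step 1: d omega = sum_{i<j} (∂f_j/∂x_i - ∂f_i/∂x_j) dx_i ∧ dx_j:
  coeff of dx ∧ dy: y + 2*z
  coeff of dx ∧ dz: -2
  coeff of dy ∧ dz: -2*x - 4*y
Step 2: Apply d again to each 2-form coefficient. The only possible 3-form in R^3 is dx ∧ dy ∧ dz, with coefficient
  ∂(coeff of dy∧dz)/∂x - ∂(coeff of dx∧dz)/∂y + ∂(coeff of dx∧dy)/∂z
  = ∂/∂x (-2*x - 4*y) - ∂/∂y (-2) + ∂/∂z (y + 2*z).
Each of these terms simplifies to sums of mixed partials that cancel in pairs. The result is 0 (by equality of mixed partials for smooth functions — Schwarz / Clairaut).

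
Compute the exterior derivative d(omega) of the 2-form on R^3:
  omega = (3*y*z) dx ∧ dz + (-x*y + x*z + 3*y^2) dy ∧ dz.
d(omega) = (-y - 2*z) dx ∧ dy ∧ dz

For a 2-form omega = sum_{i<j} g_{ij} dx_i ∧ dx_j, the exterior derivative is
  d(omega) = sum_{i<j} d(g_{ij}) ∧ dx_i ∧ dx_j = sum_{i<j, k} (∂g_{ij}/∂x_k) dx_k ∧ dx_i ∧ dx_j.
Expand each term, using dx_k ∧ dx_i ∧ dx_j = sgn(permutation) dx_{(a)} ∧ dx_{(b)} ∧ dx_{(c)} with (a < b < c) sorted:
  d(3*y*z) includes (∂/∂y)(3*y*z) dy = (3*z) dy, which multiplied by dx ∧ dz gives (-3*z) dx ∧ dy ∧ dz
  d(-x*y + x*z + 3*y^2) includes (∂/∂x)(-x*y + x*z + 3*y^2) dx = (-y + z) dx, which multiplied by dy ∧ dz gives (-y + z) dx ∧ dy ∧ dz
Collecting like 3-forms: d(omega) = (-y - 2*z) dx ∧ dy ∧ dz.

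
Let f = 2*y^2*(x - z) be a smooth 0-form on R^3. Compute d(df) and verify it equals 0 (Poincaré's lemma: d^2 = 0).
d(df) = 0

Step 1: df = sum_i (∂f/∂x_i) dx_i = (2*y^2) dx + (4*y*(x - z)) dy + (-2*y^2) dz.
Step 2: Apply d again. Using the 1-form formula, the coefficient of dx ∧ dy in d(df) is ∂^2 f/∂x ∂y - ∂^2 f/∂y ∂x = (4*y) - (4*y) = 0 (equality of mixed partials for smooth f).
Similarly for dx ∧ dz and dy ∧ dz — all coefficients vanish. So d(df) = 0.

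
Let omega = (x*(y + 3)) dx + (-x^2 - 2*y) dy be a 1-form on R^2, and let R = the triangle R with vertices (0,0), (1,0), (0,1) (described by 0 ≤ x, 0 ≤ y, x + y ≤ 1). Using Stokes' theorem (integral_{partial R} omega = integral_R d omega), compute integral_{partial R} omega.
integral_(partial R) omega = -1/2

Stokes: integral_partial_R omega = integral_R d omega with d omega = (∂Q/∂x - ∂P/∂y) dx ∧ dy.
  ∂Q/∂x = -2*x
  ∂P/∂y = x
  integrand = ∂Q/∂x - ∂P/∂y = -3*x.
Integrating over R: integral_0^1 integral_0^{1-x} (-3*x) dy dx = -1/2.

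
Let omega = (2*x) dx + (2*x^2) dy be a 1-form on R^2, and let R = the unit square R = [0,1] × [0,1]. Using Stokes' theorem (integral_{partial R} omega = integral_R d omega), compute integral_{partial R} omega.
integral_(partial R) omega = 2

Stokes: integral_partial_R omega = integral_R d omega with d omega = (∂Q/∂x - ∂P/∂y) dx ∧ dy.
  ∂Q/∂x = 4*x
  ∂P/∂y = 0
  integrand = ∂Q/∂x - ∂P/∂y = 4*x.
Integrating over R: integral_0^1 integral_0^1 (4*x) dx dy = 2.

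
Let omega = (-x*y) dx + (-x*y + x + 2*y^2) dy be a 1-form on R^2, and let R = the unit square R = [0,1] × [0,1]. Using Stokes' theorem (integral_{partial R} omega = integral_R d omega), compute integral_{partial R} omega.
integral_(partial R) omega = 1

Stokes: integral_partial_R omega = integral_R d omega with d omega = (∂Q/∂x - ∂P/∂y) dx ∧ dy.
  ∂Q/∂x = 1 - y
  ∂P/∂y = -x
  integrand = ∂Q/∂x - ∂P/∂y = x - y + 1.
Integrating over R: integral_0^1 integral_0^1 (x - y + 1) dx dy = 1.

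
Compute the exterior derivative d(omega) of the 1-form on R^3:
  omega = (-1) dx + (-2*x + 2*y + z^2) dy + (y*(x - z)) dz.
d(omega) = (-2) dx ∧ dy + (y) dx ∧ dz + (x - 3*z) dy ∧ dz

For a 1-form omega = sum_i f_i dx_i, the exterior derivative is
  d(omega) = sum_{i < j} (∂f_j/∂x_i - ∂f_i/∂x_j) dx_i ∧ dx_j.
  coefficient of dx ∧ dy: ∂f_2/∂x - ∂f_1/∂y = ∂(-2*x + 2*y + z^2)/∂x - ∂(-1)/∂y = -2
  coefficient of dx ∧ dz: ∂f_3/∂x - ∂f_1/∂z = ∂(y*(x - z))/∂x - ∂(-1)/∂z = y
  coefficient of dy ∧ dz: ∂f_3/∂y - ∂f_2/∂z = ∂(y*(x - z))/∂y - ∂(-2*x + 2*y + z^2)/∂z = x - 3*z
Assembling: d(omega) = (-2) dx ∧ dy + (y) dx ∧ dz + (x - 3*z) dy ∧ dz.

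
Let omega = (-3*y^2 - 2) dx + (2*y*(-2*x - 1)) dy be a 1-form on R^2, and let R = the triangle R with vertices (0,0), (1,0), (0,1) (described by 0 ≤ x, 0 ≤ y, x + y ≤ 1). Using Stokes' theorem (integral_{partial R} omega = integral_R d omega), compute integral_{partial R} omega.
integral_(partial R) omega = 1/3

Stokes: integral_partial_R omega = integral_R d omega with d omega = (∂Q/∂x - ∂P/∂y) dx ∧ dy.
  ∂Q/∂x = -4*y
  ∂P/∂y = -6*y
  integrand = ∂Q/∂x - ∂P/∂y = 2*y.
Integrating over R: integral_0^1 integral_0^{1-x} (2*y) dy dx = 1/3.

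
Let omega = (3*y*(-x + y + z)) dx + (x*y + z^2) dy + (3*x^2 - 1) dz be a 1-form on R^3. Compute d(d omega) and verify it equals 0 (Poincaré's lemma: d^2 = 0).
d(d omega) = 0

Step 1: d omega = sum_{i<j} (∂f_j/∂x_i - ∂f_i/∂x_j) dx_i ∧ dx_j:
  coeff of dx ∧ dy: 3*x - 5*y - 3*z
  coeff of dx ∧ dz: 6*x - 3*y
  coeff of dy ∧ dz: -2*z
Step 2: Apply d again to each 2-form coefficient. The only possible 3-form in R^3 is dx ∧ dy ∧ dz, with coefficient
  ∂(coeff of dy∧dz)/∂x - ∂(coeff of dx∧dz)/∂y + ∂(coeff of dx∧dy)/∂z
  = ∂/∂x (-2*z) - ∂/∂y (6*x - 3*y) + ∂/∂z (3*x - 5*y - 3*z).
Each of these terms simplifies to sums of mixed partials that cancel in pairs. The result is 0 (by equality of mixed partials for smooth functions — Schwarz / Clairaut).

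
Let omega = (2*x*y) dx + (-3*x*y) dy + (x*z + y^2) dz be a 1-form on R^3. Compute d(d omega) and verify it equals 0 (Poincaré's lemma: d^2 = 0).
d(d omega) = 0

Step 1: d omega = sum_{i<j} (∂f_j/∂x_i - ∂f_i/∂x_j) dx_i ∧ dx_j:
  coeff of dx ∧ dy: -2*x - 3*y
  coeff of dx ∧ dz: z
  coeff of dy ∧ dz: 2*y
Step 2: Apply d again to each 2-form coefficient. The only possible 3-form in R^3 is dx ∧ dy ∧ dz, with coefficient
  ∂(coeff of dy∧dz)/∂x - ∂(coeff of dx∧dz)/∂y + ∂(coeff of dx∧dy)/∂z
  = ∂/∂x (2*y) - ∂/∂y (z) + ∂/∂z (-2*x - 3*y).
Each of these terms simplifies to sums of mixed partials that cancel in pairs. The result is 0 (by equality of mixed partials for smooth functions — Schwarz / Clairaut).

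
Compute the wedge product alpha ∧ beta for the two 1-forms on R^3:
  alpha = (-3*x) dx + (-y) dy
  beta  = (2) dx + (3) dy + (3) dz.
alpha ∧ beta = (-9*x + 2*y) dx ∧ dy + (-9*x) dx ∧ dz + (-3*y) dy ∧ dz

Distribute the wedge, using dx_i ∧ dx_j = -dx_j ∧ dx_i and dx_i ∧ dx_i = 0. For each pair (i, j) with i < j, the coefficient of dx_i ∧ dx_j in alpha ∧ beta is (alpha_i * beta_j - alpha_j * beta_i). Collecting: alpha ∧ beta = (-9*x + 2*y) dx ∧ dy + (-9*x) dx ∧ dz + (-3*y) dy ∧ dz.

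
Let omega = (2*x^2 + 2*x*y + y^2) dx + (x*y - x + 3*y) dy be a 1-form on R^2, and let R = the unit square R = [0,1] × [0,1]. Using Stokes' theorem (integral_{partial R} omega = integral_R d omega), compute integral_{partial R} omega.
integral_(partial R) omega = -5/2

Stokes: integral_partial_R omega = integral_R d omega with d omega = (∂Q/∂x - ∂P/∂y) dx ∧ dy.
  ∂Q/∂x = y - 1
  ∂P/∂y = 2*x + 2*y
  integrand = ∂Q/∂x - ∂P/∂y = -2*x - y - 1.
Integrating over R: integral_0^1 integral_0^1 (-2*x - y - 1) dx dy = -5/2.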